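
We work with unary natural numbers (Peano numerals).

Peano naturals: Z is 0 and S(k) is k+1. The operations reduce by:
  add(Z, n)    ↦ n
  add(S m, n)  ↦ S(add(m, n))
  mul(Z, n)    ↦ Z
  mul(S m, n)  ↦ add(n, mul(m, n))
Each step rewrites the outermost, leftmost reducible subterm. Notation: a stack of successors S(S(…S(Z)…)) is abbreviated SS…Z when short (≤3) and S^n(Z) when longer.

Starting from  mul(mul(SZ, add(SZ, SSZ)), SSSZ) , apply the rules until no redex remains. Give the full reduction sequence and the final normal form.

Answer: normal form = S^9(Z)  (in 24 steps)

Working:
  start: mul(mul(SZ, add(SZ, SSZ)), SSSZ)
  →1  mul(add(add(SZ, SSZ), mul(Z, add(SZ, SSZ))), SSSZ)
  →2  mul(add(S(add(Z, SSZ)), mul(Z, add(SZ, SSZ))), SSSZ)
  →3  mul(S(add(add(Z, SSZ), mul(Z, add(SZ, SSZ)))), SSSZ)
  →4  add(SSSZ, mul(add(add(Z, SSZ), mul(Z, add(SZ, SSZ))), SSSZ))
  →5  S(add(SSZ, mul(add(add(Z, SSZ), mul(Z, add(SZ, SSZ))), SSSZ)))
  →6  S(S(add(SZ, mul(add(add(Z, SSZ), mul(Z, add(SZ, SSZ))), SSSZ))))
  →7  S(S(S(add(Z, mul(add(add(Z, SSZ), mul(Z, add(SZ, SSZ))), SSSZ)))))
  →8  S(S(S(mul(add(add(Z, SSZ), mul(Z, add(SZ, SSZ))), SSSZ))))
  →9  S(S(S(mul(add(SSZ, mul(Z, add(SZ, SSZ))), SSSZ))))
  →10  S(S(S(mul(S(add(SZ, mul(Z, add(SZ, SSZ)))), SSSZ))))
  →11  S(S(S(add(SSSZ, mul(add(SZ, mul(Z, add(SZ, SSZ))), SSSZ)))))
  →12  S(S(S(S(add(SSZ, mul(add(SZ, mul(Z, add(SZ, SSZ))), SSSZ))))))
  →13  S(S(S(S(S(add(SZ, mul(add(SZ, mul(Z, add(SZ, SSZ))), SSSZ)))))))
  →14  S(S(S(S(S(S(add(Z, mul(add(SZ, mul(Z, add(SZ, SSZ))), SSSZ))))))))
  →15  S(S(S(S(S(S(mul(add(SZ, mul(Z, add(SZ, SSZ))), SSSZ)))))))
  →16  S(S(S(S(S(S(mul(S(add(Z, mul(Z, add(SZ, SSZ)))), SSSZ)))))))
  →17  S(S(S(S(S(S(add(SSSZ, mul(add(Z, mul(Z, add(SZ, SSZ))), SSSZ))))))))
  →18  S(S(S(S(S(S(S(add(SSZ, mul(add(Z, mul(Z, add(SZ, SSZ))), SSSZ)))))))))
  →19  S(S(S(S(S(S(S(S(add(SZ, mul(add(Z, mul(Z, add(SZ, SSZ))), SSSZ))))))))))
  →20  S(S(S(S(S(S(S(S(S(add(Z, mul(add(Z, mul(Z, add(SZ, SSZ))), SSSZ)))))))))))
  →21  S(S(S(S(S(S(S(S(S(mul(add(Z, mul(Z, add(SZ, SSZ))), SSSZ))))))))))
  →22  S(S(S(S(S(S(S(S(S(mul(mul(Z, add(SZ, SSZ)), SSSZ))))))))))
  →23  S(S(S(S(S(S(S(S(S(mul(Z, SSSZ))))))))))
  →24  S^9(Z)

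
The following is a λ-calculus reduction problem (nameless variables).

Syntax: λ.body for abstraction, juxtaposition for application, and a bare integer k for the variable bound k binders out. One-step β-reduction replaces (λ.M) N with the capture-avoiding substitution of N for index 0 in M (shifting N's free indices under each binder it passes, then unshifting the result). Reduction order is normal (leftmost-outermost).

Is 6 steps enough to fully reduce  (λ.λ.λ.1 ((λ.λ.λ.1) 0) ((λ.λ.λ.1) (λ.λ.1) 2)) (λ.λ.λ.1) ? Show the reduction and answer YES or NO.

  start: (λ.λ.λ.1 ((λ.λ.λ.1) 0) ((λ.λ.λ.1) (λ.λ.1) 2)) (λ.λ.λ.1)
  step 1: λ.λ.1 ((λ.λ.λ.1) 0) ((λ.λ.λ.1) (λ.λ.1) (λ.λ.λ.1))
  step 2: λ.λ.1 (λ.λ.1) ((λ.λ.λ.1) (λ.λ.1) (λ.λ.λ.1))
  step 3: λ.λ.1 (λ.λ.1) ((λ.λ.1) (λ.λ.λ.1))
  step 4: λ.λ.1 (λ.λ.1) (λ.λ.λ.λ.1)

Answer: YES — reaches normal form λ.λ.1 (λ.λ.1) (λ.λ.λ.λ.1) in 4 ≤ 6 steps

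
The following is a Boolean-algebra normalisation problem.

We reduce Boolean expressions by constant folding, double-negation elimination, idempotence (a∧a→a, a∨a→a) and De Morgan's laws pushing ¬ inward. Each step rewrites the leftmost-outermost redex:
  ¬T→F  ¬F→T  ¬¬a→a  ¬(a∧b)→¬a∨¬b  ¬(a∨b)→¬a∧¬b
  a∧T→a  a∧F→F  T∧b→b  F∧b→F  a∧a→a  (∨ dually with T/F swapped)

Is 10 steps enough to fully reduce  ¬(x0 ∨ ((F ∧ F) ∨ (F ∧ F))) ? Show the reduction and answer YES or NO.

  start: ¬(x0 ∨ ((F ∧ F) ∨ (F ∧ F)))
  →1  ¬x0 ∧ ¬((F ∧ F) ∨ (F ∧ F))
  →2  ¬x0 ∧ (¬(F ∧ F) ∧ ¬(F ∧ F))
  →3  ¬x0 ∧ ¬(F ∧ F)
  →4  ¬x0 ∧ (¬F ∨ ¬F)
  →5  ¬x0 ∧ ¬F
  →6  ¬x0 ∧ T
  →7  ¬x0

Answer: YES — reaches normal form ¬x0 in 7 ≤ 10 steps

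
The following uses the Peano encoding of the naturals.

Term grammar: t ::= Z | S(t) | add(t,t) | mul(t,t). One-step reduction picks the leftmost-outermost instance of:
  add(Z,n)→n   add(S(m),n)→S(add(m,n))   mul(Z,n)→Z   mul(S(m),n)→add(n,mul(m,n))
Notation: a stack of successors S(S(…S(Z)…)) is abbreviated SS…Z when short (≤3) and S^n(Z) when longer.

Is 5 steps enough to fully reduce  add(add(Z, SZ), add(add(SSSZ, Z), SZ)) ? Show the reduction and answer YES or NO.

  start: add(add(Z, SZ), add(add(SSSZ, Z), SZ))
  [1] add(SZ, add(add(SSSZ, Z), SZ))
  [2] S(add(Z, add(add(SSSZ, Z), SZ)))
  [3] S(add(add(SSSZ, Z), SZ))
  [4] S(add(S(add(SSZ, Z)), SZ))
  [5] S(S(add(add(SSZ, Z), SZ)))

Answer: NO — after 5 steps the term is S(S(add(add(SSZ, Z), SZ))), not yet normal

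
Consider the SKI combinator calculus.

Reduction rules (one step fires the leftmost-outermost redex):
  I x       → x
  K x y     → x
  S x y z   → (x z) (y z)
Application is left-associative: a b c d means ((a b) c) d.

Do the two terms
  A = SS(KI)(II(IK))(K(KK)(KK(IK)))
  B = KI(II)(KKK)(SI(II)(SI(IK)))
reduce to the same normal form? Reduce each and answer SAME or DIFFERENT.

Term A:
  start: SS(KI)(II(IK))(K(KK)(KK(IK)))
  step 1: S(II(IK))(KI(II(IK)))(K(KK)(KK(IK)))
  step 2: II(IK)(K(KK)(KK(IK)))(KI(II(IK))(K(KK)(KK(IK))))
  step 3: I(IK)(K(KK)(KK(IK)))(KI(II(IK))(K(KK)(KK(IK))))
  step 4: IK(K(KK)(KK(IK)))(KI(II(IK))(K(KK)(KK(IK))))
  step 5: K(K(KK)(KK(IK)))(KI(II(IK))(K(KK)(KK(IK))))
  step 6: K(KK)(KK(IK))
  step 7: KK

Term B:
  start: KI(II)(KKK)(SI(II)(SI(IK)))
  step 1: I(KKK)(SI(II)(SI(IK)))
  step 2: KKK(SI(II)(SI(IK)))
  step 3: K(SI(II)(SI(IK)))
  step 4: K(I(SI(IK))(II(SI(IK))))
  step 5: K(SI(IK)(II(SI(IK))))
  step 6: K(I(II(SI(IK)))(IK(II(SI(IK)))))
  step 7: K(II(SI(IK))(IK(II(SI(IK)))))
  step 8: K(I(SI(IK))(IK(II(SI(IK)))))
  step 9: K(SI(IK)(IK(II(SI(IK)))))
  step 10: K(I(IK(II(SI(IK))))(IK(IK(II(SI(IK))))))
  step 11: K(IK(II(SI(IK)))(IK(IK(II(SI(IK))))))
  step 12: K(K(II(SI(IK)))(IK(IK(II(SI(IK))))))
  step 13: K(II(SI(IK)))
  step 14: K(I(SI(IK)))
  step 15: K(SI(IK))
  step 16: K(SIK)

Answer: DIFFERENT — A ⇓ KK, B ⇓ K(SIK)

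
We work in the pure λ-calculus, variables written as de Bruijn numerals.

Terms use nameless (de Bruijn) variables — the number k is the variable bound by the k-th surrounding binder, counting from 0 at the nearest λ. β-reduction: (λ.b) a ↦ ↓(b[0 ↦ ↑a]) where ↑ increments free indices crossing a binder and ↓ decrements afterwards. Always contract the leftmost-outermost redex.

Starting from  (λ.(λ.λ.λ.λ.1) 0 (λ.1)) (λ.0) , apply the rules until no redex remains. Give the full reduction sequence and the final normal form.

Answer: normal form = λ.λ.1  (in 3 steps)

Working:
  start: (λ.(λ.λ.λ.λ.1) 0 (λ.1)) (λ.0)
  [1] (λ.λ.λ.λ.1) (λ.0) (λ.λ.0)
  [2] (λ.λ.λ.1) (λ.λ.0)
  [3] λ.λ.1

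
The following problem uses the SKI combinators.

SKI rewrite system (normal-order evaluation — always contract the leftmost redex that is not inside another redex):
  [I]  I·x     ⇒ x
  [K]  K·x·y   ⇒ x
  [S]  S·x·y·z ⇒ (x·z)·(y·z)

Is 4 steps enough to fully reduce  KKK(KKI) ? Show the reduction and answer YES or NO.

  start: KKK(KKI)
  [1] K(KKI)
  [2] KK

Answer: YES — reaches normal form KK in 2 ≤ 4 steps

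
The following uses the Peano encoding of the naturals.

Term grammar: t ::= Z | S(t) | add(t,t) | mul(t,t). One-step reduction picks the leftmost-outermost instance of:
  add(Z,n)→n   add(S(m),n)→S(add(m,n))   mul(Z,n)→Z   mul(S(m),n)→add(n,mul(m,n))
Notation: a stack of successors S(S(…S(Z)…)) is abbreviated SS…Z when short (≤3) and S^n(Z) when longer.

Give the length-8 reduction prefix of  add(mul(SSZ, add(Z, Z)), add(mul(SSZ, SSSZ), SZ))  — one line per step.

  start: add(mul(SSZ, add(Z, Z)), add(mul(SSZ, SSSZ), SZ))
  [1] add(add(add(Z, Z), mul(SZ, add(Z, Z))), add(mul(SSZ, SSSZ), SZ))
  [2] add(add(Z, mul(SZ, add(Z, Z))), add(mul(SSZ, SSSZ), SZ))
  [3] add(mul(SZ, add(Z, Z)), add(mul(SSZ, SSSZ), SZ))
  [4] add(add(add(Z, Z), mul(Z, add(Z, Z))), add(mul(SSZ, SSSZ), SZ))
  [5] add(add(Z, mul(Z, add(Z, Z))), add(mul(SSZ, SSSZ), SZ))
  [6] add(mul(Z, add(Z, Z)), add(mul(SSZ, SSSZ), SZ))
  [7] add(Z, add(mul(SSZ, SSSZ), SZ))
  [8] add(mul(SSZ, SSSZ), SZ)

Answer: after 8 steps: add(mul(SSZ, SSSZ), SZ)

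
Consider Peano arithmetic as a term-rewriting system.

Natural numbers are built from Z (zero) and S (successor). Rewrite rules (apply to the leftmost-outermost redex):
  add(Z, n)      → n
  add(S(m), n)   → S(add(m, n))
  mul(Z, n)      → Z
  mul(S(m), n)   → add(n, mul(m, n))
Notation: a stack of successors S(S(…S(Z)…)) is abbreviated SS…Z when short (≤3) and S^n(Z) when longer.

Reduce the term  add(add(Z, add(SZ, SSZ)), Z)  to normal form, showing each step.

  start: add(add(Z, add(SZ, SSZ)), Z)
  step 1: add(add(SZ, SSZ), Z)
  step 2: add(S(add(Z, SSZ)), Z)
  step 3: S(add(add(Z, SSZ), Z))
  step 4: S(add(SSZ, Z))
  step 5: S(S(add(SZ, Z)))
  step 6: S(S(S(add(Z, Z))))
  step 7: SSSZ

Answer: normal form = SSSZ  (in 7 steps)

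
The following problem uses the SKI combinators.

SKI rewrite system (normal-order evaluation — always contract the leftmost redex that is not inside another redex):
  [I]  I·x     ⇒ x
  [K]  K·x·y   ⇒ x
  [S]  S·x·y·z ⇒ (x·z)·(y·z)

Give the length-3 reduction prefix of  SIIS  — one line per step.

  start: SIIS
  step 1: IS(IS)
  step 2: S(IS)
  step 3: SS

Answer: after 3 steps: SS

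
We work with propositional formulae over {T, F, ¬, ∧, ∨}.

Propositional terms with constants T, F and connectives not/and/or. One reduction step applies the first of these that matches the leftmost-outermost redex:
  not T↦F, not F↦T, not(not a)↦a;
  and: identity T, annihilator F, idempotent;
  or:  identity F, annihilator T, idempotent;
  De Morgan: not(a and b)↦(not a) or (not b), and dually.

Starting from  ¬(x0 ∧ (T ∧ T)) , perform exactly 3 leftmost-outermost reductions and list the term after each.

Answer: after 3 steps: ¬x0 ∨ ¬T

Derivation:
  start: ¬(x0 ∧ (T ∧ T))
  step 1: ¬x0 ∨ ¬(T ∧ T)
  step 2: ¬x0 ∨ (¬T ∨ ¬T)
  step 3: ¬x0 ∨ ¬T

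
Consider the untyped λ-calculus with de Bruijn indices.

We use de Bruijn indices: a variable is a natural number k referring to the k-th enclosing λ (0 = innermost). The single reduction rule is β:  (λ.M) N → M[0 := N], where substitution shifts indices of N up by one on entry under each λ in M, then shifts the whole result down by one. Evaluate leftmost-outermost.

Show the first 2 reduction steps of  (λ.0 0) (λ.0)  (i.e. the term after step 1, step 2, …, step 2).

Answer: after 2 steps: λ.0

Reduction:
  start: (λ.0 0) (λ.0)
  step 1: (λ.0) (λ.0)
  step 2: λ.0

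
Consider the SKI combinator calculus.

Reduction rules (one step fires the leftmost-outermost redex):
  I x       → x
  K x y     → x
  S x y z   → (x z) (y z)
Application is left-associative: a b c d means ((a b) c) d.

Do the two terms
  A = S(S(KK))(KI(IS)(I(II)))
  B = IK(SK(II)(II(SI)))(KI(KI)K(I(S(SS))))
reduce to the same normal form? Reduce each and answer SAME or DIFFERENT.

Term A:
  start: S(S(KK))(KI(IS)(I(II)))
  [1] S(S(KK))(I(I(II)))
  [2] S(S(KK))(I(II))
  [3] S(S(KK))(II)
  [4] S(S(KK))I

Term B:
  start: IK(SK(II)(II(SI)))(KI(KI)K(I(S(SS))))
  [1] K(SK(II)(II(SI)))(KI(KI)K(I(S(SS))))
  [2] SK(II)(II(SI))
  [3] K(II(SI))(II(II(SI)))
  [4] II(SI)
  [5] I(SI)
  [6] SI

Answer: DIFFERENT — A ⇓ S(S(KK))I, B ⇓ SI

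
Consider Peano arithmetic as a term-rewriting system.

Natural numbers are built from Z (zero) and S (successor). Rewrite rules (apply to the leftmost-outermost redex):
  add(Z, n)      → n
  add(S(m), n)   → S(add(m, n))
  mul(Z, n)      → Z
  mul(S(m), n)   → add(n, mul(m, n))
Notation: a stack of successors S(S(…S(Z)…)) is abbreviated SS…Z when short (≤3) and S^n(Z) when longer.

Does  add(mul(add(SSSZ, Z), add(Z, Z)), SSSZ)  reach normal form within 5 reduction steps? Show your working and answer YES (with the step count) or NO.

Answer: NO — after 5 steps the term is add(mul(S(add(SZ, Z)), add(Z, Z)), SSSZ), not yet normal

Derivation:
  start: add(mul(add(SSSZ, Z), add(Z, Z)), SSSZ)
  [1] add(mul(S(add(SSZ, Z)), add(Z, Z)), SSSZ)
  [2] add(add(add(Z, Z), mul(add(SSZ, Z), add(Z, Z))), SSSZ)
  [3] add(add(Z, mul(add(SSZ, Z), add(Z, Z))), SSSZ)
  [4] add(mul(add(SSZ, Z), add(Z, Z)), SSSZ)
  [5] add(mul(S(add(SZ, Z)), add(Z, Z)), SSSZ)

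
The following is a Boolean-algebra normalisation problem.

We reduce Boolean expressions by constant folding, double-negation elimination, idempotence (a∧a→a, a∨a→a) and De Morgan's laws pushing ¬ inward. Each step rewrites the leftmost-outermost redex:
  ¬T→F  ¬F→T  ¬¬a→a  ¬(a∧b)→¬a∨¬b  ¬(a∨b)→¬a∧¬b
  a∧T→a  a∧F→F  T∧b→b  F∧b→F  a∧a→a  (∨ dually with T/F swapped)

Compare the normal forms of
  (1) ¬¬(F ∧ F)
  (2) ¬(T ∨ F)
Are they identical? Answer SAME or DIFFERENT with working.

Term A:
  start: ¬¬(F ∧ F)
  →1  F ∧ F
  →2  F

Term B:
  start: ¬(T ∨ F)
  →1  ¬T ∧ ¬F
  →2  F ∧ ¬F
  →3  F

Answer: SAME — A ⇓ F, B ⇓ F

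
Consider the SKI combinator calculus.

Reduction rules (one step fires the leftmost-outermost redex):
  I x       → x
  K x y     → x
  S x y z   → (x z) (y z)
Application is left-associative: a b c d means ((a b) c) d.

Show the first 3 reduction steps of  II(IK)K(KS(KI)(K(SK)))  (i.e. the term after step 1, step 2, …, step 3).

Answer: after 3 steps: KK(KS(KI)(K(SK)))

Reduction:
  start: II(IK)K(KS(KI)(K(SK)))
  [1] I(IK)K(KS(KI)(K(SK)))
  [2] IKK(KS(KI)(K(SK)))
  [3] KK(KS(KI)(K(SK)))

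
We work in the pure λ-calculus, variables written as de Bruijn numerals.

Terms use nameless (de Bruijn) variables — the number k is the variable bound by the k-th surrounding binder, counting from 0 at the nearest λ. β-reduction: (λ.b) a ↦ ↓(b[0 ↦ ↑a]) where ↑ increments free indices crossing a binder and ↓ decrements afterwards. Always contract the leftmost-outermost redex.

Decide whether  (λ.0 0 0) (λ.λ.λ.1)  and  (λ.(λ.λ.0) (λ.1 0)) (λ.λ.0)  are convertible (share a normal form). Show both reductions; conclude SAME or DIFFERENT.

Answer: DIFFERENT — A ⇓ λ.λ.λ.λ.1, B ⇓ λ.0

Reduction:
Term A:
  start: (λ.0 0 0) (λ.λ.λ.1)
  step 1: (λ.λ.λ.1) (λ.λ.λ.1) (λ.λ.λ.1)
  step 2: (λ.λ.1) (λ.λ.λ.1)
  step 3: λ.λ.λ.λ.1

Term B:
  start: (λ.(λ.λ.0) (λ.1 0)) (λ.λ.0)
  step 1: (λ.λ.0) (λ.(λ.λ.0) 0)
  step 2: λ.0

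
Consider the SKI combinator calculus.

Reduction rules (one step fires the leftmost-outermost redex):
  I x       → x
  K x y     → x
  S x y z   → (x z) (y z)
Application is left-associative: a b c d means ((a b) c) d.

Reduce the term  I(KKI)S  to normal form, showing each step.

  start: I(KKI)S
  step 1: KKIS
  step 2: KS

Answer: normal form = KS  (in 2 steps)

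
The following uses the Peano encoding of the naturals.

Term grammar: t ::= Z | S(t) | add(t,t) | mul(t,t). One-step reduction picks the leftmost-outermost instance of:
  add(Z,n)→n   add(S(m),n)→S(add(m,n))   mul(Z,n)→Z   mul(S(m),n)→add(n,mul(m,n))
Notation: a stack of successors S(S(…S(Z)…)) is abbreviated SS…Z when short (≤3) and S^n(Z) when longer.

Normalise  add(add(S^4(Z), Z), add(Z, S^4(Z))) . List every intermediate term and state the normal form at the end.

  start: add(add(S^4(Z), Z), add(Z, S^4(Z)))
  →1  add(S(add(SSSZ, Z)), add(Z, S^4(Z)))
  →2  S(add(add(SSSZ, Z), add(Z, S^4(Z))))
  →3  S(add(S(add(SSZ, Z)), add(Z, S^4(Z))))
  →4  S(S(add(add(SSZ, Z), add(Z, S^4(Z)))))
  →5  S(S(add(S(add(SZ, Z)), add(Z, S^4(Z)))))
  →6  S(S(S(add(add(SZ, Z), add(Z, S^4(Z))))))
  →7  S(S(S(add(S(add(Z, Z)), add(Z, S^4(Z))))))
  →8  S(S(S(S(add(add(Z, Z), add(Z, S^4(Z)))))))
  →9  S(S(S(S(add(Z, add(Z, S^4(Z)))))))
  →10  S(S(S(S(add(Z, S^4(Z))))))
  →11  S^8(Z)

Answer: normal form = S^8(Z)  (in 11 steps)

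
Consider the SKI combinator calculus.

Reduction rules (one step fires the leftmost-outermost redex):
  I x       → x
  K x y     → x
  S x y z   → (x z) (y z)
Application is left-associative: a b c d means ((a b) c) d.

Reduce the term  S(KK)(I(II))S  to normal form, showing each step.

Answer: normal form = KS  (in 5 steps)

Derivation:
  start: S(KK)(I(II))S
  →1  KKS(I(II)S)
  →2  K(I(II)S)
  →3  K(IIS)
  →4  K(IS)
  →5  KS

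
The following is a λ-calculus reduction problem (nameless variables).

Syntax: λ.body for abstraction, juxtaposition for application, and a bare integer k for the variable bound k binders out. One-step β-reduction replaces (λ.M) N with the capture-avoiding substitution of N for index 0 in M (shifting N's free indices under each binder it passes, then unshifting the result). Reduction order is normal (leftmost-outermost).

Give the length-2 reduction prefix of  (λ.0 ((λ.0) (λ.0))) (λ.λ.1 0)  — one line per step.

  start: (λ.0 ((λ.0) (λ.0))) (λ.λ.1 0)
  step 1: (λ.λ.1 0) ((λ.0) (λ.0))
  step 2: λ.(λ.0) (λ.0) 0

Answer: after 2 steps: λ.(λ.0) (λ.0) 0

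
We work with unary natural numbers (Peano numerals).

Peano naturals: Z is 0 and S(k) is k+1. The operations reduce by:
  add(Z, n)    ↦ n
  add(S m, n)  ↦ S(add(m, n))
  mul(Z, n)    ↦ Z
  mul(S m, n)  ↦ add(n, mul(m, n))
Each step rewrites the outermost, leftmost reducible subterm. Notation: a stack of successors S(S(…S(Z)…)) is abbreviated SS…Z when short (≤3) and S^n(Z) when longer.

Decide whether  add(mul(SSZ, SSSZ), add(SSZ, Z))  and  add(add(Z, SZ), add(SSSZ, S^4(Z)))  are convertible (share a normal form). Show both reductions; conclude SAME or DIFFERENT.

Term A:
  start: add(mul(SSZ, SSSZ), add(SSZ, Z))
  step 1: add(add(SSSZ, mul(SZ, SSSZ)), add(SSZ, Z))
  step 2: add(S(add(SSZ, mul(SZ, SSSZ))), add(SSZ, Z))
  step 3: S(add(add(SSZ, mul(SZ, SSSZ)), add(SSZ, Z)))
  step 4: S(add(S(add(SZ, mul(SZ, SSSZ))), add(SSZ, Z)))
  step 5: S(S(add(add(SZ, mul(SZ, SSSZ)), add(SSZ, Z))))
  step 6: S(S(add(S(add(Z, mul(SZ, SSSZ))), add(SSZ, Z))))
  step 7: S(S(S(add(add(Z, mul(SZ, SSSZ)), add(SSZ, Z)))))
  step 8: S(S(S(add(mul(SZ, SSSZ), add(SSZ, Z)))))
  step 9: S(S(S(add(add(SSSZ, mul(Z, SSSZ)), add(SSZ, Z)))))
  step 10: S(S(S(add(S(add(SSZ, mul(Z, SSSZ))), add(SSZ, Z)))))
  step 11: S(S(S(S(add(add(SSZ, mul(Z, SSSZ)), add(SSZ, Z))))))
  step 12: S(S(S(S(add(S(add(SZ, mul(Z, SSSZ))), add(SSZ, Z))))))
  step 13: S(S(S(S(S(add(add(SZ, mul(Z, SSSZ)), add(SSZ, Z)))))))
  step 14: S(S(S(S(S(add(S(add(Z, mul(Z, SSSZ))), add(SSZ, Z)))))))
  step 15: S(S(S(S(S(S(add(add(Z, mul(Z, SSSZ)), add(SSZ, Z))))))))
  step 16: S(S(S(S(S(S(add(mul(Z, SSSZ), add(SSZ, Z))))))))
  step 17: S(S(S(S(S(S(add(Z, add(SSZ, Z))))))))
  step 18: S(S(S(S(S(S(add(SSZ, Z)))))))
  step 19: S(S(S(S(S(S(S(add(SZ, Z))))))))
  step 20: S(S(S(S(S(S(S(S(add(Z, Z)))))))))
  step 21: S^8(Z)

Term B:
  start: add(add(Z, SZ), add(SSSZ, S^4(Z)))
  step 1: add(SZ, add(SSSZ, S^4(Z)))
  step 2: S(add(Z, add(SSSZ, S^4(Z))))
  step 3: S(add(SSSZ, S^4(Z)))
  step 4: S(S(add(SSZ, S^4(Z))))
  step 5: S(S(S(add(SZ, S^4(Z)))))
  step 6: S(S(S(S(add(Z, S^4(Z))))))
  step 7: S^8(Z)

Answer: SAME — A ⇓ S^8(Z), B ⇓ S^8(Z)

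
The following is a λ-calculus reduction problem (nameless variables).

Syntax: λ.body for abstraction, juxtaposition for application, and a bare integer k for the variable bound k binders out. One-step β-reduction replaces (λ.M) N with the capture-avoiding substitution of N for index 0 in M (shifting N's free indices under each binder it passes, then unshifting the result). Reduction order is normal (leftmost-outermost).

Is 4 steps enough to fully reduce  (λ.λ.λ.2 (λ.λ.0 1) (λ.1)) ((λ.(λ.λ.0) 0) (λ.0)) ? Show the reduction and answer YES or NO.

Answer: NO — after 4 steps the term is λ.λ.(λ.λ.0 1) (λ.1), not yet normal

Derivation:
  start: (λ.λ.λ.2 (λ.λ.0 1) (λ.1)) ((λ.(λ.λ.0) 0) (λ.0))
  →1  λ.λ.(λ.(λ.λ.0) 0) (λ.0) (λ.λ.0 1) (λ.1)
  →2  λ.λ.(λ.λ.0) (λ.0) (λ.λ.0 1) (λ.1)
  →3  λ.λ.(λ.0) (λ.λ.0 1) (λ.1)
  →4  λ.λ.(λ.λ.0 1) (λ.1)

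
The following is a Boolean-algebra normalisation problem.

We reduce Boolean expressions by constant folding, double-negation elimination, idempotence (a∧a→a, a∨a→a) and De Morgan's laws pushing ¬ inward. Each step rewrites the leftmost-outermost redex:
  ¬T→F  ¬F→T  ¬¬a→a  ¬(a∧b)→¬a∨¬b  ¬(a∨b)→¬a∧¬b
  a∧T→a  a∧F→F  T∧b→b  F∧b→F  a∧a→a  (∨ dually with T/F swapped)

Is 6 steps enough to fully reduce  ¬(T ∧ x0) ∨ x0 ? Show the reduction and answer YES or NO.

  start: ¬(T ∧ x0) ∨ x0
  step 1: (¬T ∨ ¬x0) ∨ x0
  step 2: (F ∨ ¬x0) ∨ x0
  step 3: ¬x0 ∨ x0

Answer: YES — reaches normal form ¬x0 ∨ x0 in 3 ≤ 6 steps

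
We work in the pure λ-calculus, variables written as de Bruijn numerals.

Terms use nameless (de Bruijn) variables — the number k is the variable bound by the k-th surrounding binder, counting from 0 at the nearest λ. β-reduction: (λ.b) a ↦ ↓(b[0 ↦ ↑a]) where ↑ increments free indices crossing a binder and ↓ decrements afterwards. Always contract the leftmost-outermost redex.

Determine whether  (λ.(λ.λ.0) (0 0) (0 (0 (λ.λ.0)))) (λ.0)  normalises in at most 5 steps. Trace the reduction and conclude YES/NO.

  start: (λ.(λ.λ.0) (0 0) (0 (0 (λ.λ.0)))) (λ.0)
  step 1: (λ.λ.0) ((λ.0) (λ.0)) ((λ.0) ((λ.0) (λ.λ.0)))
  step 2: (λ.0) ((λ.0) ((λ.0) (λ.λ.0)))
  step 3: (λ.0) ((λ.0) (λ.λ.0))
  step 4: (λ.0) (λ.λ.0)
  step 5: λ.λ.0

Answer: YES — reaches normal form λ.λ.0 in 5 ≤ 5 steps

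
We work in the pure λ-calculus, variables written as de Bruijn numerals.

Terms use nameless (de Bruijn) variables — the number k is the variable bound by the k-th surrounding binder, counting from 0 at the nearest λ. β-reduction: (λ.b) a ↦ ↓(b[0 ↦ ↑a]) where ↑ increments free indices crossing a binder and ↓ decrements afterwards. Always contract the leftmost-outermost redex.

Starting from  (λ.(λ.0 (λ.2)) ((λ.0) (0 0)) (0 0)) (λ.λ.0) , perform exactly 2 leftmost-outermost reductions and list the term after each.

Answer: after 2 steps: (λ.0) ((λ.λ.0) (λ.λ.0)) (λ.λ.λ.0) ((λ.λ.0) (λ.λ.0))

Derivation:
  start: (λ.(λ.0 (λ.2)) ((λ.0) (0 0)) (0 0)) (λ.λ.0)
  step 1: (λ.0 (λ.λ.λ.0)) ((λ.0) ((λ.λ.0) (λ.λ.0))) ((λ.λ.0) (λ.λ.0))
  step 2: (λ.0) ((λ.λ.0) (λ.λ.0)) (λ.λ.λ.0) ((λ.λ.0) (λ.λ.0))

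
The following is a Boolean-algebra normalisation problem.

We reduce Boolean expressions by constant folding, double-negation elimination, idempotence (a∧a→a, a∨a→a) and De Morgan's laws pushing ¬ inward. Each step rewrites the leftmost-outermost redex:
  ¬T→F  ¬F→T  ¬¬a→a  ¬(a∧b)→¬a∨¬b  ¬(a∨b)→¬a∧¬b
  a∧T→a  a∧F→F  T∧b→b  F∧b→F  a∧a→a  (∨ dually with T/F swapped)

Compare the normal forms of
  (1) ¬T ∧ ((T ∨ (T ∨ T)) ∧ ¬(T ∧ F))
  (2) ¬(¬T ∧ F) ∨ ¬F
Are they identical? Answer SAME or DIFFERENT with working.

Term A:
  start: ¬T ∧ ((T ∨ (T ∨ T)) ∧ ¬(T ∧ F))
  →1  F ∧ ((T ∨ (T ∨ T)) ∧ ¬(T ∧ F))
  →2  F

Term B:
  start: ¬(¬T ∧ F) ∨ ¬F
  →1  (¬¬T ∨ ¬F) ∨ ¬F
  →2  (T ∨ ¬F) ∨ ¬F
  →3  T ∨ ¬F
  →4  T

Answer: DIFFERENT — A ⇓ F, B ⇓ T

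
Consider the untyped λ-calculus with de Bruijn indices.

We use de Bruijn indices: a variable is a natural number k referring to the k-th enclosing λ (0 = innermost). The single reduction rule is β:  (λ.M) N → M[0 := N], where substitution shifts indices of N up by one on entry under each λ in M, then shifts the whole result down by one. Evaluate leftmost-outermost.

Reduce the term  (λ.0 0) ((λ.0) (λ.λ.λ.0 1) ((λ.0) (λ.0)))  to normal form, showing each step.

Answer: normal form = λ.0 (λ.λ.0 1)  (in 6 steps)

Working:
  start: (λ.0 0) ((λ.0) (λ.λ.λ.0 1) ((λ.0) (λ.0)))
  step 1: (λ.0) (λ.λ.λ.0 1) ((λ.0) (λ.0)) ((λ.0) (λ.λ.λ.0 1) ((λ.0) (λ.0)))
  step 2: (λ.λ.λ.0 1) ((λ.0) (λ.0)) ((λ.0) (λ.λ.λ.0 1) ((λ.0) (λ.0)))
  step 3: (λ.λ.0 1) ((λ.0) (λ.λ.λ.0 1) ((λ.0) (λ.0)))
  step 4: λ.0 ((λ.0) (λ.λ.λ.0 1) ((λ.0) (λ.0)))
  step 5: λ.0 ((λ.λ.λ.0 1) ((λ.0) (λ.0)))
  step 6: λ.0 (λ.λ.0 1)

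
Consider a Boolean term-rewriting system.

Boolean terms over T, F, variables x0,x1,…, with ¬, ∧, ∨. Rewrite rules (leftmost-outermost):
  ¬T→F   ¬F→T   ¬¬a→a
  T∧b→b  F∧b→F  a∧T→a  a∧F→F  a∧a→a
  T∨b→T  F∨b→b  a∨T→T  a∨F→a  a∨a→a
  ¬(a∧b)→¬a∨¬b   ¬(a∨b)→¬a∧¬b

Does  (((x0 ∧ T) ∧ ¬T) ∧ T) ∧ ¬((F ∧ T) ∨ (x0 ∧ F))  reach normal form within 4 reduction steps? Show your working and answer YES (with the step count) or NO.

Answer: NO — after 4 steps the term is F ∧ ¬((F ∧ T) ∨ (x0 ∧ F)), not yet normal

Reduction:
  start: (((x0 ∧ T) ∧ ¬T) ∧ T) ∧ ¬((F ∧ T) ∨ (x0 ∧ F))
  [1] ((x0 ∧ T) ∧ ¬T) ∧ ¬((F ∧ T) ∨ (x0 ∧ F))
  [2] (x0 ∧ ¬T) ∧ ¬((F ∧ T) ∨ (x0 ∧ F))
  [3] (x0 ∧ F) ∧ ¬((F ∧ T) ∨ (x0 ∧ F))
  [4] F ∧ ¬((F ∧ T) ∨ (x0 ∧ F))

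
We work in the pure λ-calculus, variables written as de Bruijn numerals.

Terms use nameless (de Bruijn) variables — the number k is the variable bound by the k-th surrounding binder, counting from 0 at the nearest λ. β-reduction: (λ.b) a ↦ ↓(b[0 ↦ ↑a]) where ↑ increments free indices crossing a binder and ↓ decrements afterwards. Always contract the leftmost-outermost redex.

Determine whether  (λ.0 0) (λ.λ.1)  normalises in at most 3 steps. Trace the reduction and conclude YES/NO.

Answer: YES — reaches normal form λ.λ.λ.1 in 2 ≤ 3 steps

Derivation:
  start: (λ.0 0) (λ.λ.1)
  [1] (λ.λ.1) (λ.λ.1)
  [2] λ.λ.λ.1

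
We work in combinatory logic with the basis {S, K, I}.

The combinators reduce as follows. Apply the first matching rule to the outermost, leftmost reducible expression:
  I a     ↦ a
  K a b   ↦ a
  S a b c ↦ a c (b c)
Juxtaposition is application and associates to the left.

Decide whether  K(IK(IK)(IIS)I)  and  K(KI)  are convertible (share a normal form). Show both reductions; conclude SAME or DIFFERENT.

Answer: SAME — A ⇓ K(KI), B ⇓ K(KI)

Working:
Term A:
  start: K(IK(IK)(IIS)I)
  [1] K(K(IK)(IIS)I)
  [2] K(IKI)
  [3] K(KI)

Term B:
  start: K(KI)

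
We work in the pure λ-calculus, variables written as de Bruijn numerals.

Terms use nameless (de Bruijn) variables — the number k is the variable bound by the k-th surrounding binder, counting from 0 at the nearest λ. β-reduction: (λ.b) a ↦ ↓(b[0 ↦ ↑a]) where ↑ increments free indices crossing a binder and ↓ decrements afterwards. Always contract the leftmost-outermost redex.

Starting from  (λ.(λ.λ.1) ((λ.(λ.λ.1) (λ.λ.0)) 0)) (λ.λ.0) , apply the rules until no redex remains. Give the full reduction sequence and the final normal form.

Answer: normal form = λ.λ.λ.λ.0  (in 4 steps)

Derivation:
  start: (λ.(λ.λ.1) ((λ.(λ.λ.1) (λ.λ.0)) 0)) (λ.λ.0)
  [1] (λ.λ.1) ((λ.(λ.λ.1) (λ.λ.0)) (λ.λ.0))
  [2] λ.(λ.(λ.λ.1) (λ.λ.0)) (λ.λ.0)
  [3] λ.(λ.λ.1) (λ.λ.0)
  [4] λ.λ.λ.λ.0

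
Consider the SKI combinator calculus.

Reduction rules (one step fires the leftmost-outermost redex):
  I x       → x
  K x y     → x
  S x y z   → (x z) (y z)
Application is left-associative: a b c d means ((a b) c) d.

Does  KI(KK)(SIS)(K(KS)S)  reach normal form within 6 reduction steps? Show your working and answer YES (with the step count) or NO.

Answer: YES — reaches normal form S in 6 ≤ 6 steps

Derivation:
  start: KI(KK)(SIS)(K(KS)S)
  step 1: I(SIS)(K(KS)S)
  step 2: SIS(K(KS)S)
  step 3: I(K(KS)S)(S(K(KS)S))
  step 4: K(KS)S(S(K(KS)S))
  step 5: KS(S(K(KS)S))
  step 6: S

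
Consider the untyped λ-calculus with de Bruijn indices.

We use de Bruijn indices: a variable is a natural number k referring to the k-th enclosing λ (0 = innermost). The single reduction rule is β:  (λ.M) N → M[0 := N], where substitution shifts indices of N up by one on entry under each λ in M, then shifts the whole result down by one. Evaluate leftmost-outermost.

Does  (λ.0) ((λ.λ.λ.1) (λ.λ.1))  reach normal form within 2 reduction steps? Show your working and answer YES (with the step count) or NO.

Answer: YES — reaches normal form λ.λ.1 in 2 ≤ 2 steps

Working:
  start: (λ.0) ((λ.λ.λ.1) (λ.λ.1))
  step 1: (λ.λ.λ.1) (λ.λ.1)
  step 2: λ.λ.1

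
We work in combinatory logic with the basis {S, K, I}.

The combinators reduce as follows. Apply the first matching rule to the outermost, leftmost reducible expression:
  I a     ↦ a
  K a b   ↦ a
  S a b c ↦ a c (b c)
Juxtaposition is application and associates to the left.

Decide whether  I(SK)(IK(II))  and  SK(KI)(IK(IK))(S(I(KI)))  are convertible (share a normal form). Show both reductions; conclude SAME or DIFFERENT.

Term A:
  start: I(SK)(IK(II))
  →1  SK(IK(II))
  →2  SK(K(II))
  →3  SK(KI)

Term B:
  start: SK(KI)(IK(IK))(S(I(KI)))
  →1  K(IK(IK))(KI(IK(IK)))(S(I(KI)))
  →2  IK(IK)(S(I(KI)))
  →3  K(IK)(S(I(KI)))
  →4  IK
  →5  K

Answer: DIFFERENT — A ⇓ SK(KI), B ⇓ K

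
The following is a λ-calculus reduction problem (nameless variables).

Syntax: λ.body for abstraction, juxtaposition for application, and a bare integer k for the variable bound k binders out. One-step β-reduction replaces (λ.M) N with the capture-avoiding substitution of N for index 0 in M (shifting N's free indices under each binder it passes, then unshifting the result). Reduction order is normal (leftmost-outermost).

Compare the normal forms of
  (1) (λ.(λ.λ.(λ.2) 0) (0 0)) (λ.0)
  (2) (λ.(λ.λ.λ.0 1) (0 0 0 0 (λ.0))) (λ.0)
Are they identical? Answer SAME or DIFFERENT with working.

Answer: DIFFERENT — A ⇓ λ.λ.0, B ⇓ λ.λ.0 1

Reduction:
Term A:
  start: (λ.(λ.λ.(λ.2) 0) (0 0)) (λ.0)
  step 1: (λ.λ.(λ.2) 0) ((λ.0) (λ.0))
  step 2: λ.(λ.(λ.0) (λ.0)) 0
  step 3: λ.(λ.0) (λ.0)
  step 4: λ.λ.0

Term B:
  start: (λ.(λ.λ.λ.0 1) (0 0 0 0 (λ.0))) (λ.0)
  step 1: (λ.λ.λ.0 1) ((λ.0) (λ.0) (λ.0) (λ.0) (λ.0))
  step 2: λ.λ.0 1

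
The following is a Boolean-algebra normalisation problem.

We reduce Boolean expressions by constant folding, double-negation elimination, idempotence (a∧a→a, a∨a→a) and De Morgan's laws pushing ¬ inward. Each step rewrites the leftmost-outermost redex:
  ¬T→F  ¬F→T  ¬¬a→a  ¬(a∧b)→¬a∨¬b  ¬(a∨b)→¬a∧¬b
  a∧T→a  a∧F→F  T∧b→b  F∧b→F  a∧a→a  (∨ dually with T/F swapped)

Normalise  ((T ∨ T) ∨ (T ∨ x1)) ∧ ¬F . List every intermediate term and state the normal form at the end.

Answer: normal form = T  (in 4 steps)

Derivation:
  start: ((T ∨ T) ∨ (T ∨ x1)) ∧ ¬F
  [1] (T ∨ (T ∨ x1)) ∧ ¬F
  [2] T ∧ ¬F
  [3] ¬F
  [4] T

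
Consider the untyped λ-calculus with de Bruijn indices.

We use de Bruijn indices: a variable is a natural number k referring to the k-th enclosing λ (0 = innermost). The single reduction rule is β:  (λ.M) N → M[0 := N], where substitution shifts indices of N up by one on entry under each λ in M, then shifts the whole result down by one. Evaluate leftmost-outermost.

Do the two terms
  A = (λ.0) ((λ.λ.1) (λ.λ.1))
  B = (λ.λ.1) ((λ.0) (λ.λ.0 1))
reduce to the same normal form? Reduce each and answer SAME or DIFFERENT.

Term A:
  start: (λ.0) ((λ.λ.1) (λ.λ.1))
  →1  (λ.λ.1) (λ.λ.1)
  →2  λ.λ.λ.1

Term B:
  start: (λ.λ.1) ((λ.0) (λ.λ.0 1))
  →1  λ.(λ.0) (λ.λ.0 1)
  →2  λ.λ.λ.0 1

Answer: DIFFERENT — A ⇓ λ.λ.λ.1, B ⇓ λ.λ.λ.0 1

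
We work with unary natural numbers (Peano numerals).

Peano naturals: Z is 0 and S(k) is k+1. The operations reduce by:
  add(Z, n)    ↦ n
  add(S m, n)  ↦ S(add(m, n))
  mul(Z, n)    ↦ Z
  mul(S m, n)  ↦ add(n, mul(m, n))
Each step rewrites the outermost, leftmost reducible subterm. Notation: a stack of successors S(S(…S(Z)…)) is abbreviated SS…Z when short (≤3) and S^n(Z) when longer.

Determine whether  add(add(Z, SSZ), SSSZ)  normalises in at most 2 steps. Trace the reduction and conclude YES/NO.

  start: add(add(Z, SSZ), SSSZ)
  [1] add(SSZ, SSSZ)
  [2] S(add(SZ, SSSZ))

Answer: NO — after 2 steps the term is S(add(SZ, SSSZ)), not yet normal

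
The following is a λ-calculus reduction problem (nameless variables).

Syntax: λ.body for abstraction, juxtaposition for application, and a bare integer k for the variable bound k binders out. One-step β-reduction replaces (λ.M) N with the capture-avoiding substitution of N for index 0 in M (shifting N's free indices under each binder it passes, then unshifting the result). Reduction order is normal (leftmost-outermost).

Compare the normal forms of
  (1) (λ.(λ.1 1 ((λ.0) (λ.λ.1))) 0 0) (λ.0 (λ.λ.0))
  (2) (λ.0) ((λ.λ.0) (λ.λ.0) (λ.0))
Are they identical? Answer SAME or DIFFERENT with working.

Answer: DIFFERENT — A ⇓ λ.λ.0 (λ.λ.0), B ⇓ λ.0

Working:
Term A:
  start: (λ.(λ.1 1 ((λ.0) (λ.λ.1))) 0 0) (λ.0 (λ.λ.0))
  step 1: (λ.(λ.0 (λ.λ.0)) (λ.0 (λ.λ.0)) ((λ.0) (λ.λ.1))) (λ.0 (λ.λ.0)) (λ.0 (λ.λ.0))
  step 2: (λ.0 (λ.λ.0)) (λ.0 (λ.λ.0)) ((λ.0) (λ.λ.1)) (λ.0 (λ.λ.0))
  step 3: (λ.0 (λ.λ.0)) (λ.λ.0) ((λ.0) (λ.λ.1)) (λ.0 (λ.λ.0))
  step 4: (λ.λ.0) (λ.λ.0) ((λ.0) (λ.λ.1)) (λ.0 (λ.λ.0))
  step 5: (λ.0) ((λ.0) (λ.λ.1)) (λ.0 (λ.λ.0))
  step 6: (λ.0) (λ.λ.1) (λ.0 (λ.λ.0))
  step 7: (λ.λ.1) (λ.0 (λ.λ.0))
  step 8: λ.λ.0 (λ.λ.0)

Term B:
  start: (λ.0) ((λ.λ.0) (λ.λ.0) (λ.0))
  step 1: (λ.λ.0) (λ.λ.0) (λ.0)
  step 2: (λ.0) (λ.0)
  step 3: λ.0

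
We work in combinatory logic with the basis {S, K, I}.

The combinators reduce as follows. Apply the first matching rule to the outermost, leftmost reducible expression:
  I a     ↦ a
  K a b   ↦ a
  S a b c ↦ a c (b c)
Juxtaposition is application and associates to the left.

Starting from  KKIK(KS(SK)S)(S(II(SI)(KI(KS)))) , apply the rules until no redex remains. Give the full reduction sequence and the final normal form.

Answer: normal form = K(S(SII))  (in 5 steps)

Working:
  start: KKIK(KS(SK)S)(S(II(SI)(KI(KS))))
  →1  KK(KS(SK)S)(S(II(SI)(KI(KS))))
  →2  K(S(II(SI)(KI(KS))))
  →3  K(S(I(SI)(KI(KS))))
  →4  K(S(SI(KI(KS))))
  →5  K(S(SII))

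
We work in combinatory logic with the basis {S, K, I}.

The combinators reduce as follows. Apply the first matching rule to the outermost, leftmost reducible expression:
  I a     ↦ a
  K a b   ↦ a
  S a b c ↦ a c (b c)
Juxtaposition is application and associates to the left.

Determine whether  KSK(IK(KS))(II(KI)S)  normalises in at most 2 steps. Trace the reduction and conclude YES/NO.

Answer: NO — after 2 steps the term is S(K(KS))(II(KI)S), not yet normal

Reduction:
  start: KSK(IK(KS))(II(KI)S)
  step 1: S(IK(KS))(II(KI)S)
  step 2: S(K(KS))(II(KI)S)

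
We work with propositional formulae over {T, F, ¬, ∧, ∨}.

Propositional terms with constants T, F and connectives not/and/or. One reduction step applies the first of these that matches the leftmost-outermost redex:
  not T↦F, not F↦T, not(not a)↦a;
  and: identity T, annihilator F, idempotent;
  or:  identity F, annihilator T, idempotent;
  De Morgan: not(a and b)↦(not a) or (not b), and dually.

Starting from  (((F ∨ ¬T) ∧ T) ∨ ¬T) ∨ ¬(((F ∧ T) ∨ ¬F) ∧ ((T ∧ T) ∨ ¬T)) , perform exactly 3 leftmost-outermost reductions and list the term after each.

  start: (((F ∨ ¬T) ∧ T) ∨ ¬T) ∨ ¬(((F ∧ T) ∨ ¬F) ∧ ((T ∧ T) ∨ ¬T))
  step 1: ((F ∨ ¬T) ∨ ¬T) ∨ ¬(((F ∧ T) ∨ ¬F) ∧ ((T ∧ T) ∨ ¬T))
  step 2: (¬T ∨ ¬T) ∨ ¬(((F ∧ T) ∨ ¬F) ∧ ((T ∧ T) ∨ ¬T))
  step 3: ¬T ∨ ¬(((F ∧ T) ∨ ¬F) ∧ ((T ∧ T) ∨ ¬T))

Answer: after 3 steps: ¬T ∨ ¬(((F ∧ T) ∨ ¬F) ∧ ((T ∧ T) ∨ ¬T))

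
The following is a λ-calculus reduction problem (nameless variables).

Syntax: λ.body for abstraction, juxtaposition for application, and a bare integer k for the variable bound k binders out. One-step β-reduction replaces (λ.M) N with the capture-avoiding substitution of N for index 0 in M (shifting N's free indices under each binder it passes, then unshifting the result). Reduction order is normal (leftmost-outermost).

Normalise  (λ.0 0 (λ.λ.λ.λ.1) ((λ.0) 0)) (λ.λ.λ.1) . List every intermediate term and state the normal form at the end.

Answer: normal form = λ.λ.λ.λ.1  (in 4 steps)

Derivation:
  start: (λ.0 0 (λ.λ.λ.λ.1) ((λ.0) 0)) (λ.λ.λ.1)
  step 1: (λ.λ.λ.1) (λ.λ.λ.1) (λ.λ.λ.λ.1) ((λ.0) (λ.λ.λ.1))
  step 2: (λ.λ.1) (λ.λ.λ.λ.1) ((λ.0) (λ.λ.λ.1))
  step 3: (λ.λ.λ.λ.λ.1) ((λ.0) (λ.λ.λ.1))
  step 4: λ.λ.λ.λ.1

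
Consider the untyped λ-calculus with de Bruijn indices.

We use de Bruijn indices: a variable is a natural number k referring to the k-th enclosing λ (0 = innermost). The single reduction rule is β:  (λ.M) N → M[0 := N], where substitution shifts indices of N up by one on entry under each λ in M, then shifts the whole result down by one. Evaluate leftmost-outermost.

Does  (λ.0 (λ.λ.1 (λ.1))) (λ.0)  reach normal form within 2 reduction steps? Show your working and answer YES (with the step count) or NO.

Answer: YES — reaches normal form λ.λ.1 (λ.1) in 2 ≤ 2 steps

Derivation:
  start: (λ.0 (λ.λ.1 (λ.1))) (λ.0)
  step 1: (λ.0) (λ.λ.1 (λ.1))
  step 2: λ.λ.1 (λ.1)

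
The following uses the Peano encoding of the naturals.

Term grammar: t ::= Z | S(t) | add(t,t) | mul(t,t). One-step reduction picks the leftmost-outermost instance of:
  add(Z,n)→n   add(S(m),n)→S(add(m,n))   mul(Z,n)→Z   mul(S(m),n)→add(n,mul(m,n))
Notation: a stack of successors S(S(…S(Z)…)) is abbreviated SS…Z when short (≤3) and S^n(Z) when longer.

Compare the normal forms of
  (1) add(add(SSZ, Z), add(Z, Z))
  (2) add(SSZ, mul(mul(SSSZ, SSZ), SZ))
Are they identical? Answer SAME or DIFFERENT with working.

Term A:
  start: add(add(SSZ, Z), add(Z, Z))
  step 1: add(S(add(SZ, Z)), add(Z, Z))
  step 2: S(add(add(SZ, Z), add(Z, Z)))
  step 3: S(add(S(add(Z, Z)), add(Z, Z)))
  step 4: S(S(add(add(Z, Z), add(Z, Z))))
  step 5: S(S(add(Z, add(Z, Z))))
  step 6: S(S(add(Z, Z)))
  step 7: SSZ

Term B:
  start: add(SSZ, mul(mul(SSSZ, SSZ), SZ))
  step 1: S(add(SZ, mul(mul(SSSZ, SSZ), SZ)))
  step 2: S(S(add(Z, mul(mul(SSSZ, SSZ), SZ))))
  step 3: S(S(mul(mul(SSSZ, SSZ), SZ)))
  step 4: S(S(mul(add(SSZ, mul(SSZ, SSZ)), SZ)))
  step 5: S(S(mul(S(add(SZ, mul(SSZ, SSZ))), SZ)))
  step 6: S(S(add(SZ, mul(add(SZ, mul(SSZ, SSZ)), SZ))))
  step 7: S(S(S(add(Z, mul(add(SZ, mul(SSZ, SSZ)), SZ)))))
  step 8: S(S(S(mul(add(SZ, mul(SSZ, SSZ)), SZ))))
  step 9: S(S(S(mul(S(add(Z, mul(SSZ, SSZ))), SZ))))
  step 10: S(S(S(add(SZ, mul(add(Z, mul(SSZ, SSZ)), SZ)))))
  step 11: S(S(S(S(add(Z, mul(add(Z, mul(SSZ, SSZ)), SZ))))))
  step 12: S(S(S(S(mul(add(Z, mul(SSZ, SSZ)), SZ)))))
  step 13: S(S(S(S(mul(mul(SSZ, SSZ), SZ)))))
  step 14: S(S(S(S(mul(add(SSZ, mul(SZ, SSZ)), SZ)))))
  step 15: S(S(S(S(mul(S(add(SZ, mul(SZ, SSZ))), SZ)))))
  step 16: S(S(S(S(add(SZ, mul(add(SZ, mul(SZ, SSZ)), SZ))))))
  step 17: S(S(S(S(S(add(Z, mul(add(SZ, mul(SZ, SSZ)), SZ)))))))
  step 18: S(S(S(S(S(mul(add(SZ, mul(SZ, SSZ)), SZ))))))
  step 19: S(S(S(S(S(mul(S(add(Z, mul(SZ, SSZ))), SZ))))))
  step 20: S(S(S(S(S(add(SZ, mul(add(Z, mul(SZ, SSZ)), SZ)))))))
  step 21: S(S(S(S(S(S(add(Z, mul(add(Z, mul(SZ, SSZ)), SZ))))))))
  step 22: S(S(S(S(S(S(mul(add(Z, mul(SZ, SSZ)), SZ)))))))
  step 23: S(S(S(S(S(S(mul(mul(SZ, SSZ), SZ)))))))
  step 24: S(S(S(S(S(S(mul(add(SSZ, mul(Z, SSZ)), SZ)))))))
  step 25: S(S(S(S(S(S(mul(S(add(SZ, mul(Z, SSZ))), SZ)))))))
  step 26: S(S(S(S(S(S(add(SZ, mul(add(SZ, mul(Z, SSZ)), SZ))))))))
  step 27: S(S(S(S(S(S(S(add(Z, mul(add(SZ, mul(Z, SSZ)), SZ)))))))))
  step 28: S(S(S(S(S(S(S(mul(add(SZ, mul(Z, SSZ)), SZ))))))))
  step 29: S(S(S(S(S(S(S(mul(S(add(Z, mul(Z, SSZ))), SZ))))))))
  step 30: S(S(S(S(S(S(S(add(SZ, mul(add(Z, mul(Z, SSZ)), SZ)))))))))
  step 31: S(S(S(S(S(S(S(S(add(Z, mul(add(Z, mul(Z, SSZ)), SZ))))))))))
  step 32: S(S(S(S(S(S(S(S(mul(add(Z, mul(Z, SSZ)), SZ)))))))))
  step 33: S(S(S(S(S(S(S(S(mul(mul(Z, SSZ), SZ)))))))))
  step 34: S(S(S(S(S(S(S(S(mul(Z, SZ)))))))))
  step 35: S^8(Z)

Answer: DIFFERENT — A ⇓ SSZ, B ⇓ S^8(Z)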